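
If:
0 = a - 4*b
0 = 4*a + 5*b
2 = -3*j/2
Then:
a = 0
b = 0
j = -4/3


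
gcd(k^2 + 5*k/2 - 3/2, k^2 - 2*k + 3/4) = k - 1/2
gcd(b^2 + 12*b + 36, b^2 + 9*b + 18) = b + 6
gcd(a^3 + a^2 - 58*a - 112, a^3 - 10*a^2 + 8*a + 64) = a^2 - 6*a - 16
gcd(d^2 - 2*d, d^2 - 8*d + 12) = d - 2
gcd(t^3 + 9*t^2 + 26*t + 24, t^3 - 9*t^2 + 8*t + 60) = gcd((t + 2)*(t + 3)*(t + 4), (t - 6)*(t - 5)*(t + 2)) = t + 2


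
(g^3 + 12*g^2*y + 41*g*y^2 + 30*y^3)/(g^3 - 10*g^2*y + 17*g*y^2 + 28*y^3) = (g^2 + 11*g*y + 30*y^2)/(g^2 - 11*g*y + 28*y^2)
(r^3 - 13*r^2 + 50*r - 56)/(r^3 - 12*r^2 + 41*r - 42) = (r - 4)/(r - 3)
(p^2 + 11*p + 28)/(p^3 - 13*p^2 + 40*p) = (p^2 + 11*p + 28)/(p*(p^2 - 13*p + 40))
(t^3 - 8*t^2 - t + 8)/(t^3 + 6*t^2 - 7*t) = (t^2 - 7*t - 8)/(t*(t + 7))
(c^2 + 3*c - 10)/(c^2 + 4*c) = (c^2 + 3*c - 10)/(c*(c + 4))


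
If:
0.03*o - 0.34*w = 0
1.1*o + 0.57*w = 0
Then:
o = 0.00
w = 0.00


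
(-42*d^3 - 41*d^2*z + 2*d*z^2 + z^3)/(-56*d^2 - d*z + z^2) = (-6*d^2 - 5*d*z + z^2)/(-8*d + z)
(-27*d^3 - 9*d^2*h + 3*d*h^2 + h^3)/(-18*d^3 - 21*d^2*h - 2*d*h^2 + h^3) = (9*d^2 - h^2)/(6*d^2 + 5*d*h - h^2)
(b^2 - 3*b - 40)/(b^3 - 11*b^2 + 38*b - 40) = (b^2 - 3*b - 40)/(b^3 - 11*b^2 + 38*b - 40)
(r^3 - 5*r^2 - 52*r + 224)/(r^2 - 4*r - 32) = (r^2 + 3*r - 28)/(r + 4)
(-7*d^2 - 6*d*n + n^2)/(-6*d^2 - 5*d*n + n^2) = (7*d - n)/(6*d - n)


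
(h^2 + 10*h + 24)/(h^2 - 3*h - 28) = (h + 6)/(h - 7)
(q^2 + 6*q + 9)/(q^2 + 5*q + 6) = (q + 3)/(q + 2)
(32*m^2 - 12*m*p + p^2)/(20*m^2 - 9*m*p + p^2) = (-8*m + p)/(-5*m + p)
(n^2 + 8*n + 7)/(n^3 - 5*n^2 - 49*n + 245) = (n + 1)/(n^2 - 12*n + 35)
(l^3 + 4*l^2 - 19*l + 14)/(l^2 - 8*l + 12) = (l^2 + 6*l - 7)/(l - 6)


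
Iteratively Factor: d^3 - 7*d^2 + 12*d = (d - 3)*(d^2 - 4*d) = (d - 4)*(d - 3)*(d)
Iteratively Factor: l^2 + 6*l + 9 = (l + 3)*(l + 3)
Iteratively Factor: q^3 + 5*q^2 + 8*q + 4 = (q + 1)*(q^2 + 4*q + 4) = (q + 1)*(q + 2)*(q + 2)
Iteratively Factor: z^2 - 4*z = (z - 4)*(z)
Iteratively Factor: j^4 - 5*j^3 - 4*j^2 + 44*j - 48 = (j - 2)*(j^3 - 3*j^2 - 10*j + 24) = (j - 2)*(j + 3)*(j^2 - 6*j + 8) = (j - 4)*(j - 2)*(j + 3)*(j - 2)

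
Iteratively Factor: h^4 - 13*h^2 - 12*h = (h)*(h^3 - 13*h - 12) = h*(h + 1)*(h^2 - h - 12) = h*(h - 4)*(h + 1)*(h + 3)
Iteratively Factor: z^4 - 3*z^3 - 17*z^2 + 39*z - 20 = (z - 5)*(z^3 + 2*z^2 - 7*z + 4) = (z - 5)*(z - 1)*(z^2 + 3*z - 4) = (z - 5)*(z - 1)*(z + 4)*(z - 1)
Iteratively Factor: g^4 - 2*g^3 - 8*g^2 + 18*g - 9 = (g - 3)*(g^3 + g^2 - 5*g + 3) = (g - 3)*(g - 1)*(g^2 + 2*g - 3) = (g - 3)*(g - 1)*(g + 3)*(g - 1)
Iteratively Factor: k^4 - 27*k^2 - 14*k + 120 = (k - 2)*(k^3 + 2*k^2 - 23*k - 60) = (k - 2)*(k + 3)*(k^2 - k - 20) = (k - 5)*(k - 2)*(k + 3)*(k + 4)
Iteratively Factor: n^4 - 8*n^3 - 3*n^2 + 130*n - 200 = (n + 4)*(n^3 - 12*n^2 + 45*n - 50) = (n - 5)*(n + 4)*(n^2 - 7*n + 10) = (n - 5)^2*(n + 4)*(n - 2)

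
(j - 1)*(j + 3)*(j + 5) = j^3 + 7*j^2 + 7*j - 15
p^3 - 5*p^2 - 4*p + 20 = (p - 5)*(p - 2)*(p + 2)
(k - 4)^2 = k^2 - 8*k + 16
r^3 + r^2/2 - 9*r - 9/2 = (r - 3)*(r + 1/2)*(r + 3)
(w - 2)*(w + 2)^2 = w^3 + 2*w^2 - 4*w - 8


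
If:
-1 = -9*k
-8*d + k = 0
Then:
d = 1/72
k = 1/9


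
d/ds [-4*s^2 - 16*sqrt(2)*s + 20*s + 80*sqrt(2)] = -8*s - 16*sqrt(2) + 20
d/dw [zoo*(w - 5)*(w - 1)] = zoo*(w - 3)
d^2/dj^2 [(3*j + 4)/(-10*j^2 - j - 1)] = 2*(-(3*j + 4)*(20*j + 1)^2 + (90*j + 43)*(10*j^2 + j + 1))/(10*j^2 + j + 1)^3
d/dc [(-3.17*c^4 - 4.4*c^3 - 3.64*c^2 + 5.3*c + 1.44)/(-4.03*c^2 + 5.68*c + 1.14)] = (25.5502*c^5 - 36.2848*c^4 - 64.4392*c^3 - 14.3642*c^2 + 3.3072*c - 2.1372)/(16.2409*c^4 - 45.7808*c^3 + 23.074*c^2 + 12.9504*c + 1.2996)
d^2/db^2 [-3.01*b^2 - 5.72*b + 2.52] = -6.02000000000000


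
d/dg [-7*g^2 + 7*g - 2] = 7 - 14*g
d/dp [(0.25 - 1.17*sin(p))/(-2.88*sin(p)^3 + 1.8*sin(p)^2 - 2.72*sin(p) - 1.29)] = (-6.7392*sin(p)^3 + 4.266*sin(p)^2 - 0.9*sin(p) + 2.1893)*cos(p)/(8.2944*sin(p)^6 - 10.368*sin(p)^5 + 18.9072*sin(p)^4 - 2.3616*sin(p)^3 + 2.7544*sin(p)^2 + 7.0176*sin(p) + 1.6641)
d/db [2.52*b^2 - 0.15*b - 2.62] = 5.04*b - 0.15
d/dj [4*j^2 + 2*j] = 8*j + 2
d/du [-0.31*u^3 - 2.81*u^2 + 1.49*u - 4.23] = -0.93*u^2 - 5.62*u + 1.49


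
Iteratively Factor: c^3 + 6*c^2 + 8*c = (c + 4)*(c^2 + 2*c) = c*(c + 4)*(c + 2)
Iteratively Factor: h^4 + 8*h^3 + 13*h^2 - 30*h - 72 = (h - 2)*(h^3 + 10*h^2 + 33*h + 36) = (h - 2)*(h + 4)*(h^2 + 6*h + 9) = (h - 2)*(h + 3)*(h + 4)*(h + 3)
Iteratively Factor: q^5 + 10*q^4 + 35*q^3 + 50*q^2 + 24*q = (q + 4)*(q^4 + 6*q^3 + 11*q^2 + 6*q) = (q + 3)*(q + 4)*(q^3 + 3*q^2 + 2*q) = q*(q + 3)*(q + 4)*(q^2 + 3*q + 2) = q*(q + 1)*(q + 3)*(q + 4)*(q + 2)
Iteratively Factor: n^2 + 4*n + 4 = (n + 2)*(n + 2)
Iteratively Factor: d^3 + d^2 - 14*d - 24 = (d + 3)*(d^2 - 2*d - 8) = (d - 4)*(d + 3)*(d + 2)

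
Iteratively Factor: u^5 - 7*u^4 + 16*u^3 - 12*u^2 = (u)*(u^4 - 7*u^3 + 16*u^2 - 12*u) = u*(u - 2)*(u^3 - 5*u^2 + 6*u) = u*(u - 2)^2*(u^2 - 3*u) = u^2*(u - 2)^2*(u - 3)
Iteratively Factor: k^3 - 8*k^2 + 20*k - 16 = (k - 2)*(k^2 - 6*k + 8) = (k - 4)*(k - 2)*(k - 2)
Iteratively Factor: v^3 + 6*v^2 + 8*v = (v + 2)*(v^2 + 4*v) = v*(v + 2)*(v + 4)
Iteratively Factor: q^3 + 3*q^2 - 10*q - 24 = (q + 4)*(q^2 - q - 6) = (q - 3)*(q + 4)*(q + 2)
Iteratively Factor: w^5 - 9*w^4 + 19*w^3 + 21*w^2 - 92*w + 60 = (w - 5)*(w^4 - 4*w^3 - w^2 + 16*w - 12) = (w - 5)*(w - 2)*(w^3 - 2*w^2 - 5*w + 6) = (w - 5)*(w - 2)*(w - 1)*(w^2 - w - 6) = (w - 5)*(w - 3)*(w - 2)*(w - 1)*(w + 2)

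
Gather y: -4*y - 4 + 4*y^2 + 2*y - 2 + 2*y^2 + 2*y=6*y^2 - 6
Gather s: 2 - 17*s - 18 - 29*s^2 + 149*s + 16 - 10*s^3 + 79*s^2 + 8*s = -10*s^3 + 50*s^2 + 140*s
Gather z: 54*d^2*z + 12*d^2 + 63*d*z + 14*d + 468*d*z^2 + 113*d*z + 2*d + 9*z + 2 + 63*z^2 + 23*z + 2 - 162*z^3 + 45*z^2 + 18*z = 12*d^2 + 16*d - 162*z^3 + z^2*(468*d + 108) + z*(54*d^2 + 176*d + 50) + 4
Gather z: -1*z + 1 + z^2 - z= z^2 - 2*z + 1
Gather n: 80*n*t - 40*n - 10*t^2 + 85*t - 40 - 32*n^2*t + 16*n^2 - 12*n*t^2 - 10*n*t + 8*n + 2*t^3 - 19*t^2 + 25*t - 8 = n^2*(16 - 32*t) + n*(-12*t^2 + 70*t - 32) + 2*t^3 - 29*t^2 + 110*t - 48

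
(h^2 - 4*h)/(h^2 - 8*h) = (h - 4)/(h - 8)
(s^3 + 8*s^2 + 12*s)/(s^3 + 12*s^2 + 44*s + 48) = s/(s + 4)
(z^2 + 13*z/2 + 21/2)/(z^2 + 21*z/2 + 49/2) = (z + 3)/(z + 7)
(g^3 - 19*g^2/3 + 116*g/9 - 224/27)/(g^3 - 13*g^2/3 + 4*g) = (g^2 - 5*g + 56/9)/(g*(g - 3))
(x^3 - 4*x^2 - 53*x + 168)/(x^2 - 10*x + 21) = (x^2 - x - 56)/(x - 7)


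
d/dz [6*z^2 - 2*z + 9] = 12*z - 2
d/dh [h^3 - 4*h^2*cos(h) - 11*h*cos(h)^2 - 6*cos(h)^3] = 4*h^2*sin(h) + 3*h^2 + 11*h*sin(2*h) - 8*h*cos(h) + 18*sin(h)*cos(h)^2 - 11*cos(h)^2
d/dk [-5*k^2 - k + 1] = -10*k - 1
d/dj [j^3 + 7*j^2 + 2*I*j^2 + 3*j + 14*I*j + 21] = 3*j^2 + j*(14 + 4*I) + 3 + 14*I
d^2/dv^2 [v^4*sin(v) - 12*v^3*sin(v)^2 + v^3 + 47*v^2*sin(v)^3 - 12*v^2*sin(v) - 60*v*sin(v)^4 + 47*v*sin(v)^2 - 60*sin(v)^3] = -v^4*sin(v) + 8*v^3*cos(v) - 24*v^3*cos(2*v) - 45*v^2*sin(v)/4 - 72*v^2*sin(2*v) + 423*v^2*sin(3*v)/4 + 93*v*cos(v) + 240*v*cos(2*v)^2 + 10*v*cos(2*v) - 141*v*cos(3*v) - 150*v + 183*sin(v)/2 - 26*sin(2*v) - 317*sin(3*v)/2 + 60*sin(4*v)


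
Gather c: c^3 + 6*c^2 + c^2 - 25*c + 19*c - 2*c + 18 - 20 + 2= c^3 + 7*c^2 - 8*c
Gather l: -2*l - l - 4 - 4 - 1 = -3*l - 9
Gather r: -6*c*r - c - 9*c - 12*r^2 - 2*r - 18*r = -10*c - 12*r^2 + r*(-6*c - 20)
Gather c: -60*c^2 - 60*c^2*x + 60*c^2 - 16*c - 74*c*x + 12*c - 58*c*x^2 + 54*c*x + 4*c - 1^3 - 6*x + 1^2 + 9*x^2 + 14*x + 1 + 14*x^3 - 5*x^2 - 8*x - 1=-60*c^2*x + c*(-58*x^2 - 20*x) + 14*x^3 + 4*x^2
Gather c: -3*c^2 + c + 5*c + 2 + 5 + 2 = -3*c^2 + 6*c + 9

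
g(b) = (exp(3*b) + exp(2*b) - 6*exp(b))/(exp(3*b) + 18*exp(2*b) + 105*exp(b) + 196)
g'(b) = (-3*exp(3*b) - 36*exp(2*b) - 105*exp(b))*(exp(3*b) + exp(2*b) - 6*exp(b))/(exp(3*b) + 18*exp(2*b) + 105*exp(b) + 196)^2 + (3*exp(3*b) + 2*exp(2*b) - 6*exp(b))/(exp(3*b) + 18*exp(2*b) + 105*exp(b) + 196) = (17*exp(3*b) + 103*exp(2*b) + 80*exp(b) - 168)*exp(b)/(exp(5*b) + 29*exp(4*b) + 331*exp(3*b) + 1855*exp(2*b) + 5096*exp(b) + 5488)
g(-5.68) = -0.00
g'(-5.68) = -0.00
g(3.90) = 0.72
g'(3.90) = 0.22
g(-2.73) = -0.00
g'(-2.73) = -0.00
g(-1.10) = -0.01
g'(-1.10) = -0.01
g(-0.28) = -0.01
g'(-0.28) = -0.00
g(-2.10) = -0.00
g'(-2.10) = -0.00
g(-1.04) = -0.01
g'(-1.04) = -0.01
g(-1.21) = -0.01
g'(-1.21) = -0.01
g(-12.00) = 0.00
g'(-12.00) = 0.00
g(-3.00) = 0.00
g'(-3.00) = 0.00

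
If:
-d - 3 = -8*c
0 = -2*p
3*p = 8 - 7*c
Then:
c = 8/7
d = 43/7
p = 0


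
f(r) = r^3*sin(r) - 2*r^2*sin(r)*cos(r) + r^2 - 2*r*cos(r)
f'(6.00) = 129.63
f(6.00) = -16.56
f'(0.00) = -2.00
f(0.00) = 0.00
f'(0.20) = -1.68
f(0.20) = -0.37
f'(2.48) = 10.68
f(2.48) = 25.40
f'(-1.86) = 0.13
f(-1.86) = 6.67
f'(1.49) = 16.60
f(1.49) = 4.92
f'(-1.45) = -3.50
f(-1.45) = 5.98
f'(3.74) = -79.13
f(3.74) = -22.32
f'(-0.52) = -3.95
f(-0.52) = 1.48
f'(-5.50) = -63.32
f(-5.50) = -109.59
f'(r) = r^3*cos(r) + 2*r^2*sin(r)^2 + 3*r^2*sin(r) - 2*r^2*cos(r)^2 - 4*r*sin(r)*cos(r) + 2*r*sin(r) + 2*r - 2*cos(r)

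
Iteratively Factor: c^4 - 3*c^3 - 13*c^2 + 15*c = (c - 1)*(c^3 - 2*c^2 - 15*c) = (c - 1)*(c + 3)*(c^2 - 5*c) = (c - 5)*(c - 1)*(c + 3)*(c)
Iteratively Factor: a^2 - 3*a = (a)*(a - 3)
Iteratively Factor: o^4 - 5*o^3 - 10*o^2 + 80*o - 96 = (o - 2)*(o^3 - 3*o^2 - 16*o + 48) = (o - 3)*(o - 2)*(o^2 - 16) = (o - 3)*(o - 2)*(o + 4)*(o - 4)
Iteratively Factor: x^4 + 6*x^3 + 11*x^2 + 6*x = (x + 3)*(x^3 + 3*x^2 + 2*x) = (x + 2)*(x + 3)*(x^2 + x) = x*(x + 2)*(x + 3)*(x + 1)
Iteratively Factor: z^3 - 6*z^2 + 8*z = (z - 2)*(z^2 - 4*z) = (z - 4)*(z - 2)*(z)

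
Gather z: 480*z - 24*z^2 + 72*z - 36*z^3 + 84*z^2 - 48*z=-36*z^3 + 60*z^2 + 504*z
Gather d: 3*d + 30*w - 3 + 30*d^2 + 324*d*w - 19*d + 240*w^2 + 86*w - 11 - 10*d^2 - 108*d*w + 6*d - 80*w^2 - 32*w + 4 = 20*d^2 + d*(216*w - 10) + 160*w^2 + 84*w - 10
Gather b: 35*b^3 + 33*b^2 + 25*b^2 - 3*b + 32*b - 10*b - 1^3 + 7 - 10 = 35*b^3 + 58*b^2 + 19*b - 4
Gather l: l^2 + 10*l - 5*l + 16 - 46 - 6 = l^2 + 5*l - 36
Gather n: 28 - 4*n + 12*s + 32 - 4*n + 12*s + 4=-8*n + 24*s + 64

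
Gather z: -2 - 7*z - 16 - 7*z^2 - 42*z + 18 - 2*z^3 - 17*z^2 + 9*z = -2*z^3 - 24*z^2 - 40*z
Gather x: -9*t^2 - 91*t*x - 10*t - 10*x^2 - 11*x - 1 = -9*t^2 - 10*t - 10*x^2 + x*(-91*t - 11) - 1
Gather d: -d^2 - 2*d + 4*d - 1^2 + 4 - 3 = -d^2 + 2*d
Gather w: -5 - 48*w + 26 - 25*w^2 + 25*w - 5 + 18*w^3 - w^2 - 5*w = 18*w^3 - 26*w^2 - 28*w + 16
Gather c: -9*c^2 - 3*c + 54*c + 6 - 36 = -9*c^2 + 51*c - 30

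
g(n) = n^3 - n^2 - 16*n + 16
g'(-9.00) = 245.00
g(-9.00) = -650.00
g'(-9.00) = 245.00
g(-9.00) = -650.00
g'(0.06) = -16.11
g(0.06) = 15.04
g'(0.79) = -15.71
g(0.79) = 3.23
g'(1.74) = -10.40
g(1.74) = -9.60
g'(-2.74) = 12.00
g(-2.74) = 31.76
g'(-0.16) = -15.60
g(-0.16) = 18.53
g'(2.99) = 4.84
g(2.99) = -14.05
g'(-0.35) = -14.93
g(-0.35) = 21.43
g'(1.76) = -10.23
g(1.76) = -9.81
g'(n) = 3*n^2 - 2*n - 16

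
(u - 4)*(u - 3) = u^2 - 7*u + 12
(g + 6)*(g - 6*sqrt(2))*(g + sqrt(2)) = g^3 - 5*sqrt(2)*g^2 + 6*g^2 - 30*sqrt(2)*g - 12*g - 72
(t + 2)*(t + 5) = t^2 + 7*t + 10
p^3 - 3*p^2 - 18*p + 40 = (p - 5)*(p - 2)*(p + 4)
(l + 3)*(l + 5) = l^2 + 8*l + 15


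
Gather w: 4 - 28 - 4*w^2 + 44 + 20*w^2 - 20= 16*w^2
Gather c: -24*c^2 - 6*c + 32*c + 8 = -24*c^2 + 26*c + 8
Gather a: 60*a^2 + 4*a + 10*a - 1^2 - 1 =60*a^2 + 14*a - 2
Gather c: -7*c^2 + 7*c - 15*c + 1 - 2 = -7*c^2 - 8*c - 1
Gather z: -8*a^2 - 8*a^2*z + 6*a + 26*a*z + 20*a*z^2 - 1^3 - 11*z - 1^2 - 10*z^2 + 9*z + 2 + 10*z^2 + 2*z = -8*a^2 + 20*a*z^2 + 6*a + z*(-8*a^2 + 26*a)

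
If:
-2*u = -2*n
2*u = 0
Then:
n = 0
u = 0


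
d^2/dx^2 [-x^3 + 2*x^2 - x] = 4 - 6*x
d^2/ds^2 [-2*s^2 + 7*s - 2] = -4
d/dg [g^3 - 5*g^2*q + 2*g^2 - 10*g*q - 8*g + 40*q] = 3*g^2 - 10*g*q + 4*g - 10*q - 8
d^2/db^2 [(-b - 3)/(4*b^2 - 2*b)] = (b*(2*b - 1)*(6*b + 5) - (b + 3)*(4*b - 1)^2)/(b^3*(2*b - 1)^3)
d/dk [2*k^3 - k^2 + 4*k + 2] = 6*k^2 - 2*k + 4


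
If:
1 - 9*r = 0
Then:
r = 1/9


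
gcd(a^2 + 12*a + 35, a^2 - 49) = a + 7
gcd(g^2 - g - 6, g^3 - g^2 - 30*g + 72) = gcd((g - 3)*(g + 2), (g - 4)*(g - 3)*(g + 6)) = g - 3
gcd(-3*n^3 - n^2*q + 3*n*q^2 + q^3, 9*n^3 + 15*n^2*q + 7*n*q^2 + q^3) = 3*n^2 + 4*n*q + q^2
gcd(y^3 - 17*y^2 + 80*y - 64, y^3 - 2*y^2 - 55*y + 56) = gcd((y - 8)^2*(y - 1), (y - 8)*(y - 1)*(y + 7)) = y^2 - 9*y + 8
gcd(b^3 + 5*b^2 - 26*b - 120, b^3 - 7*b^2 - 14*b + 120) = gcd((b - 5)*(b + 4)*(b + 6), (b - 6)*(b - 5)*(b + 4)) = b^2 - b - 20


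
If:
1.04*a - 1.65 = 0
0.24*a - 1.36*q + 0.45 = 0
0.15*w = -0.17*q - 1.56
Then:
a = 1.59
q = 0.61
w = -11.09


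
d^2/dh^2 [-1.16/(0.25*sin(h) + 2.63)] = (0.0725*sin(h)^2 - 0.7627*sin(h) - 0.145)/(0.25*sin(h) + 2.63)^3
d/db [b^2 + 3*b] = 2*b + 3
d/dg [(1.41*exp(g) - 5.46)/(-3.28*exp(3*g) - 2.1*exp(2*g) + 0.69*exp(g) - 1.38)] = (9.2496*exp(3*g) - 50.7654*exp(2*g) - 22.932*exp(g) + 1.8216)*exp(g)/(10.7584*exp(6*g) + 13.776*exp(5*g) - 0.1164*exp(4*g) + 6.1548*exp(3*g) + 6.2721*exp(2*g) - 1.9044*exp(g) + 1.9044)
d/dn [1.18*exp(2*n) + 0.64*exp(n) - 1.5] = (2.36*exp(n) + 0.64)*exp(n)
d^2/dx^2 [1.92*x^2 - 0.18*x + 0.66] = 3.84000000000000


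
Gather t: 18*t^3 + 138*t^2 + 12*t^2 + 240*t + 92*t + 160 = 18*t^3 + 150*t^2 + 332*t + 160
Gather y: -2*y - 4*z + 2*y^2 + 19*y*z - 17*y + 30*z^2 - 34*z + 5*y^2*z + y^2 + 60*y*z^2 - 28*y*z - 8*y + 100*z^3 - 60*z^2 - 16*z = y^2*(5*z + 3) + y*(60*z^2 - 9*z - 27) + 100*z^3 - 30*z^2 - 54*z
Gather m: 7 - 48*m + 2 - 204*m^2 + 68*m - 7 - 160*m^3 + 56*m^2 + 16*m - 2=-160*m^3 - 148*m^2 + 36*m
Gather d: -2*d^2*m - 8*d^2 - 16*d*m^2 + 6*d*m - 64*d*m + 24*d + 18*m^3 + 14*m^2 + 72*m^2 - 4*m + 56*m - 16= d^2*(-2*m - 8) + d*(-16*m^2 - 58*m + 24) + 18*m^3 + 86*m^2 + 52*m - 16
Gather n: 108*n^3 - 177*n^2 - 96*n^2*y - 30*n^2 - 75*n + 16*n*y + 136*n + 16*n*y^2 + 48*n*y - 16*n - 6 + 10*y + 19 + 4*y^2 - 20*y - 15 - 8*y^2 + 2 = 108*n^3 + n^2*(-96*y - 207) + n*(16*y^2 + 64*y + 45) - 4*y^2 - 10*y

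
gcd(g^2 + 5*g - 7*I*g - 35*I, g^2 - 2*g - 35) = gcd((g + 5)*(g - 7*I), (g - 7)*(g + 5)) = g + 5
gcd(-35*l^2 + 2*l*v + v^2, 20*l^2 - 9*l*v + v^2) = -5*l + v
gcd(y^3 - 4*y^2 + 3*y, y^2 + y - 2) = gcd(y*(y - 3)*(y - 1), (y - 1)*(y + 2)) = y - 1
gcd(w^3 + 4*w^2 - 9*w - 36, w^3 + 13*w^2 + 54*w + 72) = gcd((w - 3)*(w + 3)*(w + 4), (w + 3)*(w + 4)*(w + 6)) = w^2 + 7*w + 12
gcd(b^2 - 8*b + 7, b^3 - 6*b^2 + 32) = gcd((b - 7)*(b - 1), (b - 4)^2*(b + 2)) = 1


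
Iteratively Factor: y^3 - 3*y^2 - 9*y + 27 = (y + 3)*(y^2 - 6*y + 9) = (y - 3)*(y + 3)*(y - 3)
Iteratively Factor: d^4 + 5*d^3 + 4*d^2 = (d + 4)*(d^3 + d^2) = d*(d + 4)*(d^2 + d) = d^2*(d + 4)*(d + 1)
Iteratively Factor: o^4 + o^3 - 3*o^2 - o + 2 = (o + 2)*(o^3 - o^2 - o + 1) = (o - 1)*(o + 2)*(o^2 - 1) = (o - 1)^2*(o + 2)*(o + 1)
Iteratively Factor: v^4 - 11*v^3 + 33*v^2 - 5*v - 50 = (v - 5)*(v^3 - 6*v^2 + 3*v + 10) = (v - 5)*(v + 1)*(v^2 - 7*v + 10) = (v - 5)*(v - 2)*(v + 1)*(v - 5)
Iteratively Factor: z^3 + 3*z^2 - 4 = (z - 1)*(z^2 + 4*z + 4) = (z - 1)*(z + 2)*(z + 2)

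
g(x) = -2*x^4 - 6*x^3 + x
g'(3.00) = -377.00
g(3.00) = -321.00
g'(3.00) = -377.00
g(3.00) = -321.00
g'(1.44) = -60.21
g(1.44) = -25.08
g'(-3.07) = 62.83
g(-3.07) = -7.12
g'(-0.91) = -7.88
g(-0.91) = 2.24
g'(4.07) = -836.52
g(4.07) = -949.24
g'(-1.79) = -10.79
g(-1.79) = 12.09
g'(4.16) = -886.43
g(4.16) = -1026.76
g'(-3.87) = 195.10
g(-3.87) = -104.72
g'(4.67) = -1206.34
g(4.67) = -1557.67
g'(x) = -8*x^3 - 18*x^2 + 1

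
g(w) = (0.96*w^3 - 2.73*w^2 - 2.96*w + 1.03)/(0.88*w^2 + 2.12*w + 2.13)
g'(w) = (-1.76*w - 2.12)*(0.96*w^3 - 2.73*w^2 - 2.96*w + 1.03)/(0.88*w^2 + 2.12*w + 2.13)^2 + (2.88*w^2 - 5.46*w - 2.96)/(0.88*w^2 + 2.12*w + 2.13) = (0.8448*w^4 + 4.0704*w^3 + 2.9516*w^2 - 13.4426*w - 8.4884)/(0.7744*w^4 + 3.7312*w^3 + 8.2432*w^2 + 9.0312*w + 4.5369)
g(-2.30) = -9.58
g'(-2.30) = 3.34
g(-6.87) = -14.39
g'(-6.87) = 0.93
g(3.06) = -0.36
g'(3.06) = 0.59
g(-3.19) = -11.21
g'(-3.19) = 1.06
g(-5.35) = -13.04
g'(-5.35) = 0.85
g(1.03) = -0.74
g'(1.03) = -0.50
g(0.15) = 0.21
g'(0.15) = -1.71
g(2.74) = -0.54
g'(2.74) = 0.51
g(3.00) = -0.40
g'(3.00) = 0.58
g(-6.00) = -13.60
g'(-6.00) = 0.89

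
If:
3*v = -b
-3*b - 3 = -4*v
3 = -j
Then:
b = -9/13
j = -3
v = 3/13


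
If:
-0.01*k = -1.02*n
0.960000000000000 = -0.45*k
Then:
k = -2.13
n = -0.02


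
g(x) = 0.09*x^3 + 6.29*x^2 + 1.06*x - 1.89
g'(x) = 0.27*x^2 + 12.58*x + 1.06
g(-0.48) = -0.96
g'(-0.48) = -4.92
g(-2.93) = 46.74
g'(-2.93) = -33.48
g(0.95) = 4.87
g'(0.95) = 13.25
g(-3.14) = 54.01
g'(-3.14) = -35.78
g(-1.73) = 14.64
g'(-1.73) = -19.90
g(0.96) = 5.00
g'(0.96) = 13.39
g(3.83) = 99.49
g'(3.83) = 53.20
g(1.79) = 20.68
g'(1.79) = 24.44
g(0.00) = -1.89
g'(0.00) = 1.06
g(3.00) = 60.33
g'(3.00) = 41.23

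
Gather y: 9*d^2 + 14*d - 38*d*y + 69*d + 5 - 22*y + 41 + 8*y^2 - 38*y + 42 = 9*d^2 + 83*d + 8*y^2 + y*(-38*d - 60) + 88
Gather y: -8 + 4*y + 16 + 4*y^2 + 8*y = 4*y^2 + 12*y + 8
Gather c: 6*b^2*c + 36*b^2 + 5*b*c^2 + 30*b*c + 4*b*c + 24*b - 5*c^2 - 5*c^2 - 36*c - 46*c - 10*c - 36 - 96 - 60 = 36*b^2 + 24*b + c^2*(5*b - 10) + c*(6*b^2 + 34*b - 92) - 192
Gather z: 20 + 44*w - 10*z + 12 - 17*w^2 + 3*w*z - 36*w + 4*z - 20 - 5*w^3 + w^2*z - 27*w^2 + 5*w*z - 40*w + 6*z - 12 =-5*w^3 - 44*w^2 - 32*w + z*(w^2 + 8*w)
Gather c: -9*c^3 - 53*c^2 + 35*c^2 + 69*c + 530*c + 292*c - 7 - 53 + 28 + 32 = -9*c^3 - 18*c^2 + 891*c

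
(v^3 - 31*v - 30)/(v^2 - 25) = (v^2 - 5*v - 6)/(v - 5)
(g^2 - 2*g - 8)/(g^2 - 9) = (g^2 - 2*g - 8)/(g^2 - 9)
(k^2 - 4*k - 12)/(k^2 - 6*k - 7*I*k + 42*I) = (k + 2)/(k - 7*I)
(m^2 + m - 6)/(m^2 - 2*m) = (m + 3)/m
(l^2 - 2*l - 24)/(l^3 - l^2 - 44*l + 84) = (l + 4)/(l^2 + 5*l - 14)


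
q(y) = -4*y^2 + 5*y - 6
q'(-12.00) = 101.00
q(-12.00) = -642.00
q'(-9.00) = 77.00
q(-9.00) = -375.00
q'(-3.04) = 29.32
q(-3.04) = -58.17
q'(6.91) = -50.28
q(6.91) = -162.44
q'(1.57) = -7.56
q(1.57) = -8.01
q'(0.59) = 0.28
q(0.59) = -4.44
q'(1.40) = -6.20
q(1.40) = -6.84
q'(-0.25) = 7.00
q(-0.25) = -7.50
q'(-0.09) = 5.72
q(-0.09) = -6.48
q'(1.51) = -7.08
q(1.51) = -7.57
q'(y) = 5 - 8*y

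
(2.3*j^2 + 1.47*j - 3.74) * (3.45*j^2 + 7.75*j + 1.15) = 7.935*j^4 + 22.8965*j^3 + 1.1345*j^2 - 27.2945*j - 4.301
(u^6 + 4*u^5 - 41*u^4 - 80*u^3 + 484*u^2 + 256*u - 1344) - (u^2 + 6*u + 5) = u^6 + 4*u^5 - 41*u^4 - 80*u^3 + 483*u^2 + 250*u - 1349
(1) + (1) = 2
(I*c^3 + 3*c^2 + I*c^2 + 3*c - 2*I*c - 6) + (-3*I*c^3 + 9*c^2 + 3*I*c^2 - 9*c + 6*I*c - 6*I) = -2*I*c^3 + 12*c^2 + 4*I*c^2 - 6*c + 4*I*c - 6 - 6*I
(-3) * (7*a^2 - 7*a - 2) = -21*a^2 + 21*a + 6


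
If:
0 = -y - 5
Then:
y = -5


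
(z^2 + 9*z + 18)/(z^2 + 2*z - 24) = (z + 3)/(z - 4)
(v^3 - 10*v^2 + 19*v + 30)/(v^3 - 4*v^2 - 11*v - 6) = (v - 5)/(v + 1)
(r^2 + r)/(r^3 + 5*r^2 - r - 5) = r/(r^2 + 4*r - 5)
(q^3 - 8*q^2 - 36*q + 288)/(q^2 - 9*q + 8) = (q^2 - 36)/(q - 1)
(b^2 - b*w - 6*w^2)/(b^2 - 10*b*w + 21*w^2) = (-b - 2*w)/(-b + 7*w)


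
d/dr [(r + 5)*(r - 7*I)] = 2*r + 5 - 7*I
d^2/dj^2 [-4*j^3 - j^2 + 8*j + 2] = -24*j - 2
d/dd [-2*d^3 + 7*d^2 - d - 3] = -6*d^2 + 14*d - 1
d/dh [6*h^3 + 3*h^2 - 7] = 6*h*(3*h + 1)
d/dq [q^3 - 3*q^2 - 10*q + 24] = 3*q^2 - 6*q - 10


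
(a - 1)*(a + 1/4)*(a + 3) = a^3 + 9*a^2/4 - 5*a/2 - 3/4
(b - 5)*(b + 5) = b^2 - 25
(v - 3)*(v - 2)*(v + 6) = v^3 + v^2 - 24*v + 36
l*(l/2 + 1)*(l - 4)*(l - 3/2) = l^4/2 - 7*l^3/4 - 5*l^2/2 + 6*l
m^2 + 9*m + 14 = (m + 2)*(m + 7)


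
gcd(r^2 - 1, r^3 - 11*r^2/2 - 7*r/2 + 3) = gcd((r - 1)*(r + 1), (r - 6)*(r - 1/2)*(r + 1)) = r + 1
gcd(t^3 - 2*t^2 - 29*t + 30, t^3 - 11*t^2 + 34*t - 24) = t^2 - 7*t + 6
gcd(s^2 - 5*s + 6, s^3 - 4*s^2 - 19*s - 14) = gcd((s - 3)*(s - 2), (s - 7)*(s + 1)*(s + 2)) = 1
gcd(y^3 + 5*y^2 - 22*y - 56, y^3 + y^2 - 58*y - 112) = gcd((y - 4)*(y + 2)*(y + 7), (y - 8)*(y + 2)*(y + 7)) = y^2 + 9*y + 14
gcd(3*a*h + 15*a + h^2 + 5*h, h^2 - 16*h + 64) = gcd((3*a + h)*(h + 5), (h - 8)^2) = 1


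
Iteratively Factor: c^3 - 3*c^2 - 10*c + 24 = (c - 4)*(c^2 + c - 6) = (c - 4)*(c + 3)*(c - 2)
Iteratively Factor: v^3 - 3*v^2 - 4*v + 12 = (v - 3)*(v^2 - 4) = (v - 3)*(v + 2)*(v - 2)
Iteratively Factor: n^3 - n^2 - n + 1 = (n - 1)*(n^2 - 1) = (n - 1)*(n + 1)*(n - 1)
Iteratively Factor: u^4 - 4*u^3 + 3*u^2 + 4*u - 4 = (u + 1)*(u^3 - 5*u^2 + 8*u - 4) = (u - 2)*(u + 1)*(u^2 - 3*u + 2) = (u - 2)*(u - 1)*(u + 1)*(u - 2)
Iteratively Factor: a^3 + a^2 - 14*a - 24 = (a + 2)*(a^2 - a - 12) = (a - 4)*(a + 2)*(a + 3)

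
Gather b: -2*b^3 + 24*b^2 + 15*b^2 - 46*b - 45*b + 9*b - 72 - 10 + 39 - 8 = -2*b^3 + 39*b^2 - 82*b - 51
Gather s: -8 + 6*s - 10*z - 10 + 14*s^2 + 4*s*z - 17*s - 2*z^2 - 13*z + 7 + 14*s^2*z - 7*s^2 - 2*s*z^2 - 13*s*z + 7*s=s^2*(14*z + 7) + s*(-2*z^2 - 9*z - 4) - 2*z^2 - 23*z - 11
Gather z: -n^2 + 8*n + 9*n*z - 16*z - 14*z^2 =-n^2 + 8*n - 14*z^2 + z*(9*n - 16)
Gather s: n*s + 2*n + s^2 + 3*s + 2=2*n + s^2 + s*(n + 3) + 2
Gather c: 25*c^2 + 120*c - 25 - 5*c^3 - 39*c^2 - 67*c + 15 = -5*c^3 - 14*c^2 + 53*c - 10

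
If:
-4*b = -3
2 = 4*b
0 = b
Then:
No Solution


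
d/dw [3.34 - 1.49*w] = -1.49000000000000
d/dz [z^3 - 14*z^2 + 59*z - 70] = 3*z^2 - 28*z + 59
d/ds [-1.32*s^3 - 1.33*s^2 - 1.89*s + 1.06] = -3.96*s^2 - 2.66*s - 1.89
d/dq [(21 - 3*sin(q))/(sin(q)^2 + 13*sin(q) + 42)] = 3*(sin(q)^2 - 14*sin(q) - 133)*cos(q)/(sin(q)^2 + 13*sin(q) + 42)^2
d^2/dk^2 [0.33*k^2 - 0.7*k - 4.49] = 0.660000000000000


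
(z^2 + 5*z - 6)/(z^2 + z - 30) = (z - 1)/(z - 5)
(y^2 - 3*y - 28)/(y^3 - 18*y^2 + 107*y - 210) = (y + 4)/(y^2 - 11*y + 30)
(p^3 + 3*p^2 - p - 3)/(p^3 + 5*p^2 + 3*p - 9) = (p + 1)/(p + 3)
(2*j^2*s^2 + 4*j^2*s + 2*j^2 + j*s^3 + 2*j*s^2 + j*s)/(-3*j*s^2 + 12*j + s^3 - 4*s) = j*(2*j*s^2 + 4*j*s + 2*j + s^3 + 2*s^2 + s)/(-3*j*s^2 + 12*j + s^3 - 4*s)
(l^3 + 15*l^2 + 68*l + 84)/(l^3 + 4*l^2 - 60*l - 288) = (l^2 + 9*l + 14)/(l^2 - 2*l - 48)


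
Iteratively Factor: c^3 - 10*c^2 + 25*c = (c - 5)*(c^2 - 5*c) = (c - 5)^2*(c)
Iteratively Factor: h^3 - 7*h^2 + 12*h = (h)*(h^2 - 7*h + 12) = h*(h - 4)*(h - 3)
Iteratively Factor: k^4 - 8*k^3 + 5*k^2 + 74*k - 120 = (k - 4)*(k^3 - 4*k^2 - 11*k + 30) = (k - 4)*(k + 3)*(k^2 - 7*k + 10) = (k - 5)*(k - 4)*(k + 3)*(k - 2)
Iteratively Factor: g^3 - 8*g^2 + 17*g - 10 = (g - 1)*(g^2 - 7*g + 10) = (g - 2)*(g - 1)*(g - 5)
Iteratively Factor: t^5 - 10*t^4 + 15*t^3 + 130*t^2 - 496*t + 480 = (t + 4)*(t^4 - 14*t^3 + 71*t^2 - 154*t + 120) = (t - 5)*(t + 4)*(t^3 - 9*t^2 + 26*t - 24) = (t - 5)*(t - 2)*(t + 4)*(t^2 - 7*t + 12) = (t - 5)*(t - 4)*(t - 2)*(t + 4)*(t - 3)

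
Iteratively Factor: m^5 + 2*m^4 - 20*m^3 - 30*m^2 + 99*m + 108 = (m - 3)*(m^4 + 5*m^3 - 5*m^2 - 45*m - 36) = (m - 3)*(m + 3)*(m^3 + 2*m^2 - 11*m - 12) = (m - 3)*(m + 1)*(m + 3)*(m^2 + m - 12) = (m - 3)*(m + 1)*(m + 3)*(m + 4)*(m - 3)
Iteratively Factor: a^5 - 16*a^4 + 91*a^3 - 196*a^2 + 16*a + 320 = (a - 4)*(a^4 - 12*a^3 + 43*a^2 - 24*a - 80) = (a - 5)*(a - 4)*(a^3 - 7*a^2 + 8*a + 16) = (a - 5)*(a - 4)^2*(a^2 - 3*a - 4) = (a - 5)*(a - 4)^3*(a + 1)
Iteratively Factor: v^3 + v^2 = (v)*(v^2 + v) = v^2*(v + 1)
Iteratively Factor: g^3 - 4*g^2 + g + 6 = (g - 3)*(g^2 - g - 2) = (g - 3)*(g - 2)*(g + 1)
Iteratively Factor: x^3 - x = (x - 1)*(x^2 + x) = x*(x - 1)*(x + 1)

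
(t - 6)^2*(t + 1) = t^3 - 11*t^2 + 24*t + 36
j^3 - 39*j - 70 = (j - 7)*(j + 2)*(j + 5)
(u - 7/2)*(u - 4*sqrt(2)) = u^2 - 4*sqrt(2)*u - 7*u/2 + 14*sqrt(2)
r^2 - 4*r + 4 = (r - 2)^2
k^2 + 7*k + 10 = (k + 2)*(k + 5)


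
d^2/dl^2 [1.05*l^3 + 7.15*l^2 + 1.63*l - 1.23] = 6.3*l + 14.3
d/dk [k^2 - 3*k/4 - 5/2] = 2*k - 3/4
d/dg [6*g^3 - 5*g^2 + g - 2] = 18*g^2 - 10*g + 1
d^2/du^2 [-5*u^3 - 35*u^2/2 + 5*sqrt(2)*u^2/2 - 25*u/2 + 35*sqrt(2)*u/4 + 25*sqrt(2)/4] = -30*u - 35 + 5*sqrt(2)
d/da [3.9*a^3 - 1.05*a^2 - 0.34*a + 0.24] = 11.7*a^2 - 2.1*a - 0.34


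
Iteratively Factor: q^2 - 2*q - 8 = (q + 2)*(q - 4)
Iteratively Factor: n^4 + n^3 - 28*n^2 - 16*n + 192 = (n + 4)*(n^3 - 3*n^2 - 16*n + 48) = (n + 4)^2*(n^2 - 7*n + 12) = (n - 4)*(n + 4)^2*(n - 3)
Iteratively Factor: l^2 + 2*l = (l)*(l + 2)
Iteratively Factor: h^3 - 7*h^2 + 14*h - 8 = (h - 1)*(h^2 - 6*h + 8) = (h - 4)*(h - 1)*(h - 2)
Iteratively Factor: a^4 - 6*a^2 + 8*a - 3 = (a + 3)*(a^3 - 3*a^2 + 3*a - 1) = (a - 1)*(a + 3)*(a^2 - 2*a + 1) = (a - 1)^2*(a + 3)*(a - 1)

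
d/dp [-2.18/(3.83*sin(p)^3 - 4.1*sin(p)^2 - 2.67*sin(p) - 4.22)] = (25.0482*sin(p)^2 - 17.876*sin(p) - 5.8206)*cos(p)/(-3.83*sin(p)^3 + 4.1*sin(p)^2 + 2.67*sin(p) + 4.22)^2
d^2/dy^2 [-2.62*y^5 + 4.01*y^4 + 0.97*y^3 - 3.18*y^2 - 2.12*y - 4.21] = -52.4*y^3 + 48.12*y^2 + 5.82*y - 6.36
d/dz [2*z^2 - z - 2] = 4*z - 1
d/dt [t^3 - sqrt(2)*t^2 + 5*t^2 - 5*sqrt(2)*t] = 3*t^2 - 2*sqrt(2)*t + 10*t - 5*sqrt(2)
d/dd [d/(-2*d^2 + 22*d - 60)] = (d^2 - 30)/(2*(d^4 - 22*d^3 + 181*d^2 - 660*d + 900))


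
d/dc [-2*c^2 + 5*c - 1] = 5 - 4*c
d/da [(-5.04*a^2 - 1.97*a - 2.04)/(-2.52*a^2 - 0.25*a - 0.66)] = (-3.7044*a^2 - 3.6288*a + 0.7902)/(6.3504*a^4 + 1.26*a^3 + 3.3889*a^2 + 0.33*a + 0.4356)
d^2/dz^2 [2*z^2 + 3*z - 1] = 4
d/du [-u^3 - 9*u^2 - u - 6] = -3*u^2 - 18*u - 1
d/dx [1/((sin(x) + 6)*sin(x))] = -2*(sin(x) + 3)*cos(x)/((sin(x) + 6)^2*sin(x)^2)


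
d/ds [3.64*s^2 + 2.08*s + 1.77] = 7.28*s + 2.08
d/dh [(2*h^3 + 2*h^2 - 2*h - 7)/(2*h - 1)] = 2*(4*h^3 - h^2 - 2*h + 8)/(4*h^2 - 4*h + 1)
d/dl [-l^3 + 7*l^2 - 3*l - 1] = -3*l^2 + 14*l - 3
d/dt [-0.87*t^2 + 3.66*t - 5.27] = 3.66 - 1.74*t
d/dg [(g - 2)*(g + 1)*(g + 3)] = 3*g^2 + 4*g - 5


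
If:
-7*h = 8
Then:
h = -8/7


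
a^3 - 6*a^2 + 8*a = a*(a - 4)*(a - 2)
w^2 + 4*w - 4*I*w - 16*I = (w + 4)*(w - 4*I)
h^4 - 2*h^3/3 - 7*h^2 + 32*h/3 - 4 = (h - 2)*(h - 1)*(h - 2/3)*(h + 3)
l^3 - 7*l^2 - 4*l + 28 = (l - 7)*(l - 2)*(l + 2)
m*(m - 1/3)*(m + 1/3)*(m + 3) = m^4 + 3*m^3 - m^2/9 - m/3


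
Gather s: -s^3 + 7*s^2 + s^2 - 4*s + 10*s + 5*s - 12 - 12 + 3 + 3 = -s^3 + 8*s^2 + 11*s - 18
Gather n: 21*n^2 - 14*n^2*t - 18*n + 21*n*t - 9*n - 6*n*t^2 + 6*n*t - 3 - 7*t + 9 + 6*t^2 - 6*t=n^2*(21 - 14*t) + n*(-6*t^2 + 27*t - 27) + 6*t^2 - 13*t + 6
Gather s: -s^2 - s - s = -s^2 - 2*s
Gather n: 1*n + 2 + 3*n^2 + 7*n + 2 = 3*n^2 + 8*n + 4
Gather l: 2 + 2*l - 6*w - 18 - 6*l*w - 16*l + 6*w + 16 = l*(-6*w - 14)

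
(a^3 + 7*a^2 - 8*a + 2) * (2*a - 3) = 2*a^4 + 11*a^3 - 37*a^2 + 28*a - 6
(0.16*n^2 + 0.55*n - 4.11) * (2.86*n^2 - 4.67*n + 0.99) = 0.4576*n^4 + 0.8258*n^3 - 14.1647*n^2 + 19.7382*n - 4.0689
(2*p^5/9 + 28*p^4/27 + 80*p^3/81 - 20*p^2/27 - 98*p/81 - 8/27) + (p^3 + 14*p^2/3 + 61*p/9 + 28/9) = 2*p^5/9 + 28*p^4/27 + 161*p^3/81 + 106*p^2/27 + 451*p/81 + 76/27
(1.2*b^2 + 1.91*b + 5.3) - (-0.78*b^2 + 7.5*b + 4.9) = 1.98*b^2 - 5.59*b + 0.399999999999999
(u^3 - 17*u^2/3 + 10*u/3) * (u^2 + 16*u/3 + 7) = u^5 - u^4/3 - 179*u^3/9 - 197*u^2/9 + 70*u/3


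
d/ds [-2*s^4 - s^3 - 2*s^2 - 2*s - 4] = -8*s^3 - 3*s^2 - 4*s - 2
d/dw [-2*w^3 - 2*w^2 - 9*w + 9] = -6*w^2 - 4*w - 9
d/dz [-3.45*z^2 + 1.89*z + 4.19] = 1.89 - 6.9*z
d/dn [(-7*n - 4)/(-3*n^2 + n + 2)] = (21*n^2 - 7*n - (6*n - 1)*(7*n + 4) - 14)/(-3*n^2 + n + 2)^2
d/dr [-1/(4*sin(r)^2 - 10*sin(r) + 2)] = (4*sin(r) - 5)*cos(r)/(2*(-5*sin(r) - cos(2*r) + 2)^2)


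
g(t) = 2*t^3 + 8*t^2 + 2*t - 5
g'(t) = 6*t^2 + 16*t + 2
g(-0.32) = -4.89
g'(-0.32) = -2.51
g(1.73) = 32.76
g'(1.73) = 47.64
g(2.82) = 109.11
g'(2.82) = 94.83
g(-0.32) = -4.89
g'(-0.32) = -2.51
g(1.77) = 34.69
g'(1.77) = 49.12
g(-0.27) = -5.00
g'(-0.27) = -1.88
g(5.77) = 657.08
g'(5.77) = 294.08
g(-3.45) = 1.19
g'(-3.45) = 18.22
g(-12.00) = -2333.00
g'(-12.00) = 674.00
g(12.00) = 4627.00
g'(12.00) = 1058.00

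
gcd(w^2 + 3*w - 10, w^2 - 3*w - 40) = w + 5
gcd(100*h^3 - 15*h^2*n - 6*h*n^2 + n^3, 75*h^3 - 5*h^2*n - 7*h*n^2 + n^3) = 25*h^2 - 10*h*n + n^2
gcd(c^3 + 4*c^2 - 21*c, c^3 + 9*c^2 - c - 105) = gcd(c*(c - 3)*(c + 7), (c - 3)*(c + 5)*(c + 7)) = c^2 + 4*c - 21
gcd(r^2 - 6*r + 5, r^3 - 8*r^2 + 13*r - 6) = r - 1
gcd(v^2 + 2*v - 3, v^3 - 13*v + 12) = v - 1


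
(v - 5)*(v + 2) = v^2 - 3*v - 10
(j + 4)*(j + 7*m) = j^2 + 7*j*m + 4*j + 28*m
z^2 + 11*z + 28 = (z + 4)*(z + 7)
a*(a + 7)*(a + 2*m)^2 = a^4 + 4*a^3*m + 7*a^3 + 4*a^2*m^2 + 28*a^2*m + 28*a*m^2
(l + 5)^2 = l^2 + 10*l + 25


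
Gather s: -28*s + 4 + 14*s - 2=2 - 14*s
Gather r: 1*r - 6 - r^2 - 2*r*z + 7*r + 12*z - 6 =-r^2 + r*(8 - 2*z) + 12*z - 12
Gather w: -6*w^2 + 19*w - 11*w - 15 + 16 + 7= -6*w^2 + 8*w + 8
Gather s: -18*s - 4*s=-22*s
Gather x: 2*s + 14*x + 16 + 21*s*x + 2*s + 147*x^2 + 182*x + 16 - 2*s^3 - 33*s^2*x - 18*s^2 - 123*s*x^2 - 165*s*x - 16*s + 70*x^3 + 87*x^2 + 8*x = -2*s^3 - 18*s^2 - 12*s + 70*x^3 + x^2*(234 - 123*s) + x*(-33*s^2 - 144*s + 204) + 32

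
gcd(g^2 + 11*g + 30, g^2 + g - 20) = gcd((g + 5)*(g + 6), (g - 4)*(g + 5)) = g + 5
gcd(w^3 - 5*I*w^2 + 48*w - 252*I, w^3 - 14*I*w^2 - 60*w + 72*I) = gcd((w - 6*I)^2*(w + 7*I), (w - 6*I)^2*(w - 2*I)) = w^2 - 12*I*w - 36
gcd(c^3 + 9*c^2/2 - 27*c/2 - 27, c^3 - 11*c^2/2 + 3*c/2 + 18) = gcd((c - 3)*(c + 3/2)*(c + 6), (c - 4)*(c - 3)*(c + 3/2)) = c^2 - 3*c/2 - 9/2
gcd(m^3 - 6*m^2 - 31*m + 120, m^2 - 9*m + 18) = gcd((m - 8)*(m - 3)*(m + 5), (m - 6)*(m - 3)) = m - 3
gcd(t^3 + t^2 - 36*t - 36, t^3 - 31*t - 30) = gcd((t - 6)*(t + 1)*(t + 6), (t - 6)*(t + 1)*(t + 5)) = t^2 - 5*t - 6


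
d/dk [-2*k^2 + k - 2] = 1 - 4*k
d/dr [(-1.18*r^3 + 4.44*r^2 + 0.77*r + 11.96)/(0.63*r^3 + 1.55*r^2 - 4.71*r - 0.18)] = (-4.6262*r^4 + 10.1454*r^3 - 44.0731*r^2 - 38.6744*r + 56.193)/(0.3969*r^6 + 1.953*r^5 - 3.5321*r^4 - 14.8278*r^3 + 21.6261*r^2 + 1.6956*r + 0.0324)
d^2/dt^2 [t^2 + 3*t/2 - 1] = 2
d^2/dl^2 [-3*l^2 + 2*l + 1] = -6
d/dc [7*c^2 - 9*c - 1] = 14*c - 9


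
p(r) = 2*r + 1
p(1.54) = 4.08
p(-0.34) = 0.32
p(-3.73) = -6.46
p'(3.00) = 2.00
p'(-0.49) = 2.00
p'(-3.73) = 2.00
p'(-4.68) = 2.00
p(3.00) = 7.00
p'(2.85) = 2.00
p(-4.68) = -8.36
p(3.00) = 7.00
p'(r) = 2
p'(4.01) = 2.00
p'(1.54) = 2.00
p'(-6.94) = 2.00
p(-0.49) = 0.02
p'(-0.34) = 2.00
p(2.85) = 6.70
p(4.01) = 9.02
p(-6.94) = -12.88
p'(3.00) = 2.00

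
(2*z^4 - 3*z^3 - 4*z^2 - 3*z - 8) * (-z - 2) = -2*z^5 - z^4 + 10*z^3 + 11*z^2 + 14*z + 16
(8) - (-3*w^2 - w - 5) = 3*w^2 + w + 13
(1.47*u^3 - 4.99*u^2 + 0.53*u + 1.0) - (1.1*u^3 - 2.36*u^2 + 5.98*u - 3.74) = 0.37*u^3 - 2.63*u^2 - 5.45*u + 4.74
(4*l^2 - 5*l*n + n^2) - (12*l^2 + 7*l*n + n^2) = -8*l^2 - 12*l*n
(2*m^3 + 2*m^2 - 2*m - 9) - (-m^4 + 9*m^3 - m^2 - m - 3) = m^4 - 7*m^3 + 3*m^2 - m - 6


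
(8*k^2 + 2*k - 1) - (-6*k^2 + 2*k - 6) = 14*k^2 + 5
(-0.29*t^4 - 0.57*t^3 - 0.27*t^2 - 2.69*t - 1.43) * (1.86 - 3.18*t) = 0.9222*t^5 + 1.2732*t^4 - 0.2016*t^3 + 8.052*t^2 - 0.456*t - 2.6598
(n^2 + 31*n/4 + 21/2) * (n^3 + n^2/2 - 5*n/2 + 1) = n^5 + 33*n^4/4 + 95*n^3/8 - 105*n^2/8 - 37*n/2 + 21/2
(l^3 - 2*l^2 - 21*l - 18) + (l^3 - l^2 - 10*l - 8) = 2*l^3 - 3*l^2 - 31*l - 26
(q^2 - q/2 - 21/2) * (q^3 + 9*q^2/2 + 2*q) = q^5 + 4*q^4 - 43*q^3/4 - 193*q^2/4 - 21*q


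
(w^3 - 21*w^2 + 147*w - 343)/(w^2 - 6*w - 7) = (w^2 - 14*w + 49)/(w + 1)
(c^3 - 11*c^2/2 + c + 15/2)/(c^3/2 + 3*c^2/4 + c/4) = 2*(2*c^2 - 13*c + 15)/(c*(2*c + 1))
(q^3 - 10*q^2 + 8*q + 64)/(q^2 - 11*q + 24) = (q^2 - 2*q - 8)/(q - 3)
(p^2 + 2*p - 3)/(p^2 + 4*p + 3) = (p - 1)/(p + 1)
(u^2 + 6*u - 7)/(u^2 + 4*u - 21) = (u - 1)/(u - 3)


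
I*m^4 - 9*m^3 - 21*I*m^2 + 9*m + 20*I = (m + 1)*(m + 4*I)*(m + 5*I)*(I*m - I)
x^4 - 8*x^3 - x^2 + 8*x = x*(x - 8)*(x - 1)*(x + 1)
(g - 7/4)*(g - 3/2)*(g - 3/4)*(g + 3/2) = g^4 - 5*g^3/2 - 15*g^2/16 + 45*g/8 - 189/64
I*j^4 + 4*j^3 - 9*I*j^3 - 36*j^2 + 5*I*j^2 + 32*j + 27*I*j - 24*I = (j - 8)*(j - 3*I)*(j - I)*(I*j - I)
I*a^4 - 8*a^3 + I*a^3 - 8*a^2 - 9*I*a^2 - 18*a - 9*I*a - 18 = (a + 1)*(a + 3*I)*(a + 6*I)*(I*a + 1)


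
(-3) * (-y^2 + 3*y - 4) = 3*y^2 - 9*y + 12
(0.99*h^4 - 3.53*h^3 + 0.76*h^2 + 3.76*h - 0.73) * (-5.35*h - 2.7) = -5.2965*h^5 + 16.2125*h^4 + 5.465*h^3 - 22.168*h^2 - 6.2465*h + 1.971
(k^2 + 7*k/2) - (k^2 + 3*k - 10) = k/2 + 10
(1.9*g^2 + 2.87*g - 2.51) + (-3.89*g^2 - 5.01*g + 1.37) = -1.99*g^2 - 2.14*g - 1.14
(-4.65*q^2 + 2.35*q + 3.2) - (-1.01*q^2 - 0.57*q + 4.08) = -3.64*q^2 + 2.92*q - 0.88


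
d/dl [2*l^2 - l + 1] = 4*l - 1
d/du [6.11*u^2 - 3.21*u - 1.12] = 12.22*u - 3.21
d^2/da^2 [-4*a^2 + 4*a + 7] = -8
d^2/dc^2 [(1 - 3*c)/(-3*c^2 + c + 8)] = 2*(3*(2 - 9*c)*(-3*c^2 + c + 8) - (3*c - 1)*(6*c - 1)^2)/(-3*c^2 + c + 8)^3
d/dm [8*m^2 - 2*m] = 16*m - 2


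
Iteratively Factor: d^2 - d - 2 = (d + 1)*(d - 2)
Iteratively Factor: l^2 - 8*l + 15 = (l - 3)*(l - 5)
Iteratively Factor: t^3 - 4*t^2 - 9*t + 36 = (t - 3)*(t^2 - t - 12) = (t - 3)*(t + 3)*(t - 4)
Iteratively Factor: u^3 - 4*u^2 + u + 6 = (u - 2)*(u^2 - 2*u - 3) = (u - 3)*(u - 2)*(u + 1)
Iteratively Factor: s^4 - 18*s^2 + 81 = (s - 3)*(s^3 + 3*s^2 - 9*s - 27) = (s - 3)*(s + 3)*(s^2 - 9) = (s - 3)*(s + 3)^2*(s - 3)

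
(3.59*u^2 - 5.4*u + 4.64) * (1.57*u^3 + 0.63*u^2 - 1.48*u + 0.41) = 5.6363*u^5 - 6.2163*u^4 - 1.4304*u^3 + 12.3871*u^2 - 9.0812*u + 1.9024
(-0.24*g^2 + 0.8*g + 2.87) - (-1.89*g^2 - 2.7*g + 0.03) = 1.65*g^2 + 3.5*g + 2.84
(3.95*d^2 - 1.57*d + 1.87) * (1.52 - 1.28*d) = -5.056*d^3 + 8.0136*d^2 - 4.78*d + 2.8424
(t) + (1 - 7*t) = 1 - 6*t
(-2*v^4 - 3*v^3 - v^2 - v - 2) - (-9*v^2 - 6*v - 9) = -2*v^4 - 3*v^3 + 8*v^2 + 5*v + 7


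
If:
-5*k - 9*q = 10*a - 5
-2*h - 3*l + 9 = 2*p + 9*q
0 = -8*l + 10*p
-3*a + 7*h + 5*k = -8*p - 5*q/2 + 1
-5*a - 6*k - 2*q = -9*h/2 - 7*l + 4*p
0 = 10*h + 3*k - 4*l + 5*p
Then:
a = -248443/530968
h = 18387/265484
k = -30645/132742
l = -113805/265484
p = -22761/66371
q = 319565/265484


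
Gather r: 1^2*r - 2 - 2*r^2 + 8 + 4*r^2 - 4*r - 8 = 2*r^2 - 3*r - 2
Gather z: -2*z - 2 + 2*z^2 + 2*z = 2*z^2 - 2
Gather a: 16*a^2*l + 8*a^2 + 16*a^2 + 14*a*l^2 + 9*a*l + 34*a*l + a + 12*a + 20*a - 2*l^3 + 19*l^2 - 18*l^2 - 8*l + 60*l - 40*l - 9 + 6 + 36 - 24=a^2*(16*l + 24) + a*(14*l^2 + 43*l + 33) - 2*l^3 + l^2 + 12*l + 9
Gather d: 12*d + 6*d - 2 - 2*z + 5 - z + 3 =18*d - 3*z + 6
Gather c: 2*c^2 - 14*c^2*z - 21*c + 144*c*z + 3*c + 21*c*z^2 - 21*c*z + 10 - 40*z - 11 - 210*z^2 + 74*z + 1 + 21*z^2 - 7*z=c^2*(2 - 14*z) + c*(21*z^2 + 123*z - 18) - 189*z^2 + 27*z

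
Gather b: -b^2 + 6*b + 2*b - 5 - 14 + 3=-b^2 + 8*b - 16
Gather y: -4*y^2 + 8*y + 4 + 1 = -4*y^2 + 8*y + 5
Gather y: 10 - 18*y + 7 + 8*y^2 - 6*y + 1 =8*y^2 - 24*y + 18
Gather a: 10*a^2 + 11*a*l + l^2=10*a^2 + 11*a*l + l^2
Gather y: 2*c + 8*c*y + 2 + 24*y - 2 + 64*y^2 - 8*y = 2*c + 64*y^2 + y*(8*c + 16)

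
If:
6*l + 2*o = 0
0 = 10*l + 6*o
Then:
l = 0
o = 0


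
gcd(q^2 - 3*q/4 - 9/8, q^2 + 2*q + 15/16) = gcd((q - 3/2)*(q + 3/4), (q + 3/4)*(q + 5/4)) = q + 3/4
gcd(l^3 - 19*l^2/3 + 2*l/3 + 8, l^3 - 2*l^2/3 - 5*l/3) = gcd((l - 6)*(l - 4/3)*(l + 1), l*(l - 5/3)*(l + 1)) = l + 1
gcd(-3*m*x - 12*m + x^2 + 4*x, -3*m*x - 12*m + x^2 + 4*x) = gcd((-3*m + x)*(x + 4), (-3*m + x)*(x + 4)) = -3*m*x - 12*m + x^2 + 4*x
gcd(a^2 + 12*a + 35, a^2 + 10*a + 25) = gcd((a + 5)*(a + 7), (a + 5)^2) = a + 5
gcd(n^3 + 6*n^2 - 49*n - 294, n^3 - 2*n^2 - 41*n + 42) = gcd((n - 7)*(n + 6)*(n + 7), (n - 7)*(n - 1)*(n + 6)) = n^2 - n - 42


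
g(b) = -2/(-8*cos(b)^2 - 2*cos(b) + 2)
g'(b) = -2*(-16*sin(b)*cos(b) - 2*sin(b))/(-8*cos(b)^2 - 2*cos(b) + 2)^2 = (8*cos(b) + 1)*sin(b)/(4*cos(b)^2 + cos(b) - 1)^2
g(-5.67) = 0.40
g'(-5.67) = 0.70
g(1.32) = -1.98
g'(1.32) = 11.32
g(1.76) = -0.96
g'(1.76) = -0.45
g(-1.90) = -1.10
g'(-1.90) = 1.83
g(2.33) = 4.83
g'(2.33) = -76.35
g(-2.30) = 9.14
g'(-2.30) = 269.71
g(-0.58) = 0.38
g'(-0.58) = -0.61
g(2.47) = 1.50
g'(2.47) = -7.33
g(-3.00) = 0.52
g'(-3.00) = 0.26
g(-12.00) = 0.37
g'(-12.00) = 0.57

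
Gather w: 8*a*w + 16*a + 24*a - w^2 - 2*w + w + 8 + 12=40*a - w^2 + w*(8*a - 1) + 20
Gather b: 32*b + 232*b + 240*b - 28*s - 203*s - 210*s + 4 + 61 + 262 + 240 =504*b - 441*s + 567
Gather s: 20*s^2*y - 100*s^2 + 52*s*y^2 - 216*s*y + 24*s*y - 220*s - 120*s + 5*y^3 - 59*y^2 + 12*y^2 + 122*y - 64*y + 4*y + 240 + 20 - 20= s^2*(20*y - 100) + s*(52*y^2 - 192*y - 340) + 5*y^3 - 47*y^2 + 62*y + 240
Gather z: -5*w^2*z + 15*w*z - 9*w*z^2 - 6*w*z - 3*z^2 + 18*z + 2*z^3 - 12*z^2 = 2*z^3 + z^2*(-9*w - 15) + z*(-5*w^2 + 9*w + 18)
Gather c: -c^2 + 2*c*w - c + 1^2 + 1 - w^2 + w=-c^2 + c*(2*w - 1) - w^2 + w + 2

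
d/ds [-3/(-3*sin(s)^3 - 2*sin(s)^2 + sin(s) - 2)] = 3*(-9*sin(s)^2 - 4*sin(s) + 1)*cos(s)/(3*sin(s)^3 + 2*sin(s)^2 - sin(s) + 2)^2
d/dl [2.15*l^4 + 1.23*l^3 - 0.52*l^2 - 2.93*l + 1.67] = 8.6*l^3 + 3.69*l^2 - 1.04*l - 2.93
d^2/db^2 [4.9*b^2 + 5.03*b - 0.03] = 9.80000000000000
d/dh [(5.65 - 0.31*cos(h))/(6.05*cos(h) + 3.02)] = 35.1187*sin(h)/(6.05*cos(h) + 3.02)^2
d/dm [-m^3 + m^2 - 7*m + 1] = -3*m^2 + 2*m - 7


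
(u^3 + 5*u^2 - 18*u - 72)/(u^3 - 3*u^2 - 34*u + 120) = (u + 3)/(u - 5)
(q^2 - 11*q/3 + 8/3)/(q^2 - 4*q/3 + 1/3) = (3*q - 8)/(3*q - 1)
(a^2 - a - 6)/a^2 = (a^2 - a - 6)/a^2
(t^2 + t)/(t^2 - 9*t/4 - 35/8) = 8*t*(t + 1)/(8*t^2 - 18*t - 35)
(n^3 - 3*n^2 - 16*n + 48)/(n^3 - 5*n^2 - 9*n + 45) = (n^2 - 16)/(n^2 - 2*n - 15)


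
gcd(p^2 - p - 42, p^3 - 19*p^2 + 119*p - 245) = p - 7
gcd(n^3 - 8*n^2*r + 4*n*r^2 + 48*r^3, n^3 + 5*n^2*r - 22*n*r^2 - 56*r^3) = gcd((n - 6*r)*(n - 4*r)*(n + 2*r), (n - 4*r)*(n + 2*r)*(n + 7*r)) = -n^2 + 2*n*r + 8*r^2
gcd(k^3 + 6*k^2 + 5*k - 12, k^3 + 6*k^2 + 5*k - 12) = k^3 + 6*k^2 + 5*k - 12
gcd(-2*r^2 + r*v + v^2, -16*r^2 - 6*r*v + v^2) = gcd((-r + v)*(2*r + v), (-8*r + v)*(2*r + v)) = 2*r + v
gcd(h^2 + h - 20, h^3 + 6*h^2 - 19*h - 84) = h - 4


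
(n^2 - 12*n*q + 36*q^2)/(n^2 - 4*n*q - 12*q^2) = (n - 6*q)/(n + 2*q)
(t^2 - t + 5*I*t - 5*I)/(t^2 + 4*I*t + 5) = (t - 1)/(t - I)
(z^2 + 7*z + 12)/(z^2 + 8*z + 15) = (z + 4)/(z + 5)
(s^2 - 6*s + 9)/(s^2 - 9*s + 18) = (s - 3)/(s - 6)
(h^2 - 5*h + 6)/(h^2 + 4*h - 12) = (h - 3)/(h + 6)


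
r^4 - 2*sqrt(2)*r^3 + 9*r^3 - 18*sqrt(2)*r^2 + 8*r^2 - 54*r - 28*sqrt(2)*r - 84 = (r + 2)*(r + 7)*(r - 3*sqrt(2))*(r + sqrt(2))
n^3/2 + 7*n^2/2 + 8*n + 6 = (n/2 + 1)*(n + 2)*(n + 3)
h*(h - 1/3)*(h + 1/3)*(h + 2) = h^4 + 2*h^3 - h^2/9 - 2*h/9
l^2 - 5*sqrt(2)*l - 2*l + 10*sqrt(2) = (l - 2)*(l - 5*sqrt(2))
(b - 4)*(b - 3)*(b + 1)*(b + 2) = b^4 - 4*b^3 - 7*b^2 + 22*b + 24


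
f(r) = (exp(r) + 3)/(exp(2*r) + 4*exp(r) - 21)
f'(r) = (exp(r) + 3)*(-2*exp(2*r) - 4*exp(r))/(exp(2*r) + 4*exp(r) - 21)^2 + exp(r)/(exp(2*r) + 4*exp(r) - 21)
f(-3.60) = -0.14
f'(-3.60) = -0.00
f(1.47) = 0.48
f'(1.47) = -1.45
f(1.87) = 0.20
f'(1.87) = -0.33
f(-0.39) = -0.21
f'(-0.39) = -0.08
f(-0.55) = -0.19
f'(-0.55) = -0.06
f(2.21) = 0.12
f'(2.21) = -0.16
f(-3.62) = -0.14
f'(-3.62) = -0.00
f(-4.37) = -0.14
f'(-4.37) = -0.00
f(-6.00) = -0.14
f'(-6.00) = 0.00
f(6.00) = 0.00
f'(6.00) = 0.00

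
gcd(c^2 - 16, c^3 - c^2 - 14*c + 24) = c + 4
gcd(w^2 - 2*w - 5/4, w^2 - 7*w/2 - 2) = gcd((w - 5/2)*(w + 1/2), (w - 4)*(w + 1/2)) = w + 1/2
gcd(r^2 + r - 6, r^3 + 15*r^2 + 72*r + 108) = r + 3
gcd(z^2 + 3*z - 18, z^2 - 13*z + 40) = 1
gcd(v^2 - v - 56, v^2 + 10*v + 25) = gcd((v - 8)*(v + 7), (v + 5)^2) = 1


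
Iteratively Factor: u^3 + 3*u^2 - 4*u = (u - 1)*(u^2 + 4*u) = (u - 1)*(u + 4)*(u)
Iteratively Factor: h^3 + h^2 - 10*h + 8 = (h - 1)*(h^2 + 2*h - 8) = (h - 1)*(h + 4)*(h - 2)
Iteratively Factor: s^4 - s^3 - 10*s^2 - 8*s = (s)*(s^3 - s^2 - 10*s - 8) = s*(s - 4)*(s^2 + 3*s + 2) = s*(s - 4)*(s + 2)*(s + 1)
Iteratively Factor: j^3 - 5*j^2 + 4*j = (j - 1)*(j^2 - 4*j) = j*(j - 1)*(j - 4)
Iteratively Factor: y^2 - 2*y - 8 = (y + 2)*(y - 4)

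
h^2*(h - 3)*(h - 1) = h^4 - 4*h^3 + 3*h^2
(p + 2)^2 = p^2 + 4*p + 4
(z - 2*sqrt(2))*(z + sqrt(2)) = z^2 - sqrt(2)*z - 4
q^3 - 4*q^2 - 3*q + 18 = (q - 3)^2*(q + 2)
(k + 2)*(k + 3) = k^2 + 5*k + 6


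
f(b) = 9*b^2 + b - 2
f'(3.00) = 55.00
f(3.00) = 82.00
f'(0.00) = 1.00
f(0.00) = -2.00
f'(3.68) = 67.24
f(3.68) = 123.56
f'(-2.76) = -48.68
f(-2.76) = 63.80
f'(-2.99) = -52.82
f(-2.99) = 75.47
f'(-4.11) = -72.98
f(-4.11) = 145.92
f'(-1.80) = -31.40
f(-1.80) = 25.36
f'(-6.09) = -108.62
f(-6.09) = 325.70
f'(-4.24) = -75.32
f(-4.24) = 155.56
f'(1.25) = 23.50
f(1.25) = 13.31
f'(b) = 18*b + 1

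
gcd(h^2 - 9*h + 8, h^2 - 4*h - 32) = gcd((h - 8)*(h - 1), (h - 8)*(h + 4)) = h - 8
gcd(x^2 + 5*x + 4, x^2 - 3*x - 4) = x + 1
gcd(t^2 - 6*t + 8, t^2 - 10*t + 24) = t - 4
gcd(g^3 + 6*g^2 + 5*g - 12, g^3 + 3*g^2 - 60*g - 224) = g + 4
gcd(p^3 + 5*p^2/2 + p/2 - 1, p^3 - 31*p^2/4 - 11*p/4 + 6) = p + 1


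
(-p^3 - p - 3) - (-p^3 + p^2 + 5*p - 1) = -p^2 - 6*p - 2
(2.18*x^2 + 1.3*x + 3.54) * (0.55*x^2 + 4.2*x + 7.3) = 1.199*x^4 + 9.871*x^3 + 23.321*x^2 + 24.358*x + 25.842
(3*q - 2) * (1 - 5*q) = -15*q^2 + 13*q - 2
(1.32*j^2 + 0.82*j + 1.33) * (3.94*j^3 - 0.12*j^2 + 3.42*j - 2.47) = 5.2008*j^5 + 3.0724*j^4 + 9.6562*j^3 - 0.615600000000001*j^2 + 2.5232*j - 3.2851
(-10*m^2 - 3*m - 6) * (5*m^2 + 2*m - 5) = -50*m^4 - 35*m^3 + 14*m^2 + 3*m + 30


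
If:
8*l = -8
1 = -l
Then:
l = -1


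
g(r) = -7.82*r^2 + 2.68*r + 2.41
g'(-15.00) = 237.28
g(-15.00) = -1797.29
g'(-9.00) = 143.44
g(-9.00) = -655.13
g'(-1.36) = 23.95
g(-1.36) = -15.70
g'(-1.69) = 29.11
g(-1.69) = -24.45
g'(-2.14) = 36.15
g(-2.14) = -39.14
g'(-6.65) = 106.69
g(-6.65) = -361.23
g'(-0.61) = 12.22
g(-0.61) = -2.13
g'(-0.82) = 15.50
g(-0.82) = -5.05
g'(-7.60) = 121.54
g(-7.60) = -469.64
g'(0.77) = -9.36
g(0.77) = -0.16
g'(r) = 2.68 - 15.64*r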